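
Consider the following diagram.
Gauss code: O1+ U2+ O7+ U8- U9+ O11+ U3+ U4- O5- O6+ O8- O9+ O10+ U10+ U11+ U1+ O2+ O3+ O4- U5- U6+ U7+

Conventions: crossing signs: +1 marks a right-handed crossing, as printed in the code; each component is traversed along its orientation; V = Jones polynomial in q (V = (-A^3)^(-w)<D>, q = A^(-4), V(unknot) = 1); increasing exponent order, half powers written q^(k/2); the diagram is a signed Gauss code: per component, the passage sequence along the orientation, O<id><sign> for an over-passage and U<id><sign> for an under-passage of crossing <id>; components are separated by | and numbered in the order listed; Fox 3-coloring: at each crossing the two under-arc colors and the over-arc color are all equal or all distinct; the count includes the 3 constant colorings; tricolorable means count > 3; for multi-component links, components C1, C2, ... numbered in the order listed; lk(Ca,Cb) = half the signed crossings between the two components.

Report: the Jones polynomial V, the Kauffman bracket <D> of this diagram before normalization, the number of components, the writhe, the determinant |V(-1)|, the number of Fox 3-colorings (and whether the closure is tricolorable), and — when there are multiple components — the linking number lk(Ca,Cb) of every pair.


V(q) = q + q^3 - q^4
bracket: A^-1 - A^3 - A^11, w = +5
1 component, writhe +5, over 11 crossings
det 3, colorings 9 of 3^11 — tricolorable
observation: |V(-1)| = 3: so tricolorable, since 3 divides 3


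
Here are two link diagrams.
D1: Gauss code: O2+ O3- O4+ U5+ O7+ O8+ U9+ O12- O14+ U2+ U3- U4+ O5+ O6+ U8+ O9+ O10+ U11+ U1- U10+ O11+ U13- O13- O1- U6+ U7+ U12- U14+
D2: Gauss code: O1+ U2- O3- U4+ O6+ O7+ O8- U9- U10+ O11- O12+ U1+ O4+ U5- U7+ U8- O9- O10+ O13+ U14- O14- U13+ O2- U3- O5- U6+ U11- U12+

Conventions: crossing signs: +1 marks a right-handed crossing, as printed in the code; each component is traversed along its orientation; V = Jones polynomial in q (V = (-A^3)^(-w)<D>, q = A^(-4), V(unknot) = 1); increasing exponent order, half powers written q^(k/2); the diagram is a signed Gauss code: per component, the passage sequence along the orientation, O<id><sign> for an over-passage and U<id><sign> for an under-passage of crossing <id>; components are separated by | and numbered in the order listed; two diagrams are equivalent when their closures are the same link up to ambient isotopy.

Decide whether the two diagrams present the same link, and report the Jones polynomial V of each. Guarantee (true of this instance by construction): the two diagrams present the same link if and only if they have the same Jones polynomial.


equivalent: no
D1 (bracket -A^-10 + A^-6 - A^-2 + A^2 + A^10; 14 crossings at w = +6): V = q^2 + q^4 - q^5 + q^6 - q^7
V(D2) = -q^-3 + 2q^-2 - 2q^-1 + 3 - 2q + 2q^2 - q^3  (w 0, c 14, <D> = -A^-12 + 2A^-8 - 2A^-4 + 3 - 2A^4 + 2A^8 - A^12)
key observation: comparing 2 Jones polynomials yields 2 groups


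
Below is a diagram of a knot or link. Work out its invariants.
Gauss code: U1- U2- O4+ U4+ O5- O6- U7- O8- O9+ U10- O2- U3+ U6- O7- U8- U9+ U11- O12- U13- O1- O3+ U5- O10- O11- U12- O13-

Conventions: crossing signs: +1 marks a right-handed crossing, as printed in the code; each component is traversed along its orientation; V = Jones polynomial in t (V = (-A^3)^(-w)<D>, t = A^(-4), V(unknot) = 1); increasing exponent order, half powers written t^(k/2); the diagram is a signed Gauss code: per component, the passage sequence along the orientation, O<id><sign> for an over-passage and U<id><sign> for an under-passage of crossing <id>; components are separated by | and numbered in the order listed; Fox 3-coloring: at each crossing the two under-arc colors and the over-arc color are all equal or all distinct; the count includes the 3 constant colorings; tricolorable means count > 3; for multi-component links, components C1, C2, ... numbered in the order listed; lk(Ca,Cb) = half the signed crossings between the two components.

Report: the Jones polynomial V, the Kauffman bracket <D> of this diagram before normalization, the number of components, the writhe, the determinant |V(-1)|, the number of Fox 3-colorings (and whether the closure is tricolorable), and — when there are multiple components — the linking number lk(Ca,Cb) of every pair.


Jones polynomial: V(t) = -t^-8 + t^-5 + t^-3
<D> = -A^-9 - A^-1 + A^11; writhe -7
components 1, writhe -7 (13 crossings)
3-colorings: 9 of 3^13, det 3 — tricolorable
note: det 3 = |V(-1)|; divisible by 3, so tricolorable


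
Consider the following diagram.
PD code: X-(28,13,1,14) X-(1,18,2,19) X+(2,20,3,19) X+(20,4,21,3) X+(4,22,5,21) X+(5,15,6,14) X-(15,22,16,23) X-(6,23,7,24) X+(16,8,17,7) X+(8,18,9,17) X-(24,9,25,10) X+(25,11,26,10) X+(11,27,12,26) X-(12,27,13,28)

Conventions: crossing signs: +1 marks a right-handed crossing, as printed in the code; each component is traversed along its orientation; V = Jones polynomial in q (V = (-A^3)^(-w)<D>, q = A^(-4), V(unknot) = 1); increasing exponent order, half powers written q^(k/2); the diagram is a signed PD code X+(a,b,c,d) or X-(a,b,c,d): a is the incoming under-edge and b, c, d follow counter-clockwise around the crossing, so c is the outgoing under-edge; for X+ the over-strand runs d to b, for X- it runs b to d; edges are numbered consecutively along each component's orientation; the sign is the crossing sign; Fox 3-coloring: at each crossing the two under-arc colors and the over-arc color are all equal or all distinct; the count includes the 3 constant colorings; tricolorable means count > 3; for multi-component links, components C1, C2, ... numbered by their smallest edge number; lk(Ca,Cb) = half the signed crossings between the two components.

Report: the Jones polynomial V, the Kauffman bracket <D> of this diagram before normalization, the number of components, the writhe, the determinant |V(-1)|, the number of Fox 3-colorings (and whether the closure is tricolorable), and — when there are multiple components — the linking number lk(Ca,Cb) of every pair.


Jones polynomial: V(q) = q^-1 - 1 + 2q - 2q^2 + 2q^3 - 2q^4 + q^5
<D> = A^-14 - 2A^-10 + 2A^-6 - 2A^-2 + 2A^2 - A^6 + A^10; writhe +2
components 1, writhe +2 (14 crossings)
3-colorings: 3 of 3^14, det 11 — not tricolorable
note: the span of V is 6, forcing >= 6 crossings in any diagram


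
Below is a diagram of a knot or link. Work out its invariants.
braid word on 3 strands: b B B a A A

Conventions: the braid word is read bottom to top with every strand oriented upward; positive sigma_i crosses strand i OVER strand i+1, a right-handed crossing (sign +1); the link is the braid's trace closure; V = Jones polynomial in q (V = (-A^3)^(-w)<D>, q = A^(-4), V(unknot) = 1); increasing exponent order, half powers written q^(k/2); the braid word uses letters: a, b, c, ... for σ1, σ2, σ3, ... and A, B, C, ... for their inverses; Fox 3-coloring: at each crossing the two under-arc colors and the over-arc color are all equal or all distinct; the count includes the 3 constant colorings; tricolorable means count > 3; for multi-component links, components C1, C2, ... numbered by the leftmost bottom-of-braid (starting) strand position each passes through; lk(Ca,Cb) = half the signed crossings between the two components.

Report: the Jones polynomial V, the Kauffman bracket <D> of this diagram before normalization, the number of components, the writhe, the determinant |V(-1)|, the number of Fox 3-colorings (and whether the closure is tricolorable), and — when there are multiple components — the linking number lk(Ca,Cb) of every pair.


Jones polynomial: V(q) = 1
<D> = A^-6; writhe -2
components 1, writhe -2 (6 crossings)
3-colorings: 3 of 3^6, det 1 — not tricolorable
note: |V(-1)| = 1: so not tricolorable, since 3 does not divide 1


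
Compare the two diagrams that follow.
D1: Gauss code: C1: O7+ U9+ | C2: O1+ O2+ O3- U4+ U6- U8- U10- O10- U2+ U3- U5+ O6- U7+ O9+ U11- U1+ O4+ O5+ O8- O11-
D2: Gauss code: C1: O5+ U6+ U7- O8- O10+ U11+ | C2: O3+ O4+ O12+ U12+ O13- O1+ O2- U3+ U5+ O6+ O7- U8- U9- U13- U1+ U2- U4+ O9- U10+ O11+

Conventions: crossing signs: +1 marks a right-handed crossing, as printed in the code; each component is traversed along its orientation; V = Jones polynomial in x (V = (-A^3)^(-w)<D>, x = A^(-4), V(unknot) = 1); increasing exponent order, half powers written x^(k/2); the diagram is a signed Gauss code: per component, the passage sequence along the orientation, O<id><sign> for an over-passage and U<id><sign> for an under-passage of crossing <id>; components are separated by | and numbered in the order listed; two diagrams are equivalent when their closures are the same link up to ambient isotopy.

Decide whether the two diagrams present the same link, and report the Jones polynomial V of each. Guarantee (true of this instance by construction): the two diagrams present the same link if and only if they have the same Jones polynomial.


equivalent: yes
D1 (bracket A^-7 + A; 11 crossings at w = +1): V = -x^(1/2) - x^(5/2)
V(D2) = -x^(1/2) - x^(5/2)  [13 crossings, <D> = A^-1 + A^7, w = +3]
observation: from 11 to 13 crossings by R-moves: one link, two diagrams


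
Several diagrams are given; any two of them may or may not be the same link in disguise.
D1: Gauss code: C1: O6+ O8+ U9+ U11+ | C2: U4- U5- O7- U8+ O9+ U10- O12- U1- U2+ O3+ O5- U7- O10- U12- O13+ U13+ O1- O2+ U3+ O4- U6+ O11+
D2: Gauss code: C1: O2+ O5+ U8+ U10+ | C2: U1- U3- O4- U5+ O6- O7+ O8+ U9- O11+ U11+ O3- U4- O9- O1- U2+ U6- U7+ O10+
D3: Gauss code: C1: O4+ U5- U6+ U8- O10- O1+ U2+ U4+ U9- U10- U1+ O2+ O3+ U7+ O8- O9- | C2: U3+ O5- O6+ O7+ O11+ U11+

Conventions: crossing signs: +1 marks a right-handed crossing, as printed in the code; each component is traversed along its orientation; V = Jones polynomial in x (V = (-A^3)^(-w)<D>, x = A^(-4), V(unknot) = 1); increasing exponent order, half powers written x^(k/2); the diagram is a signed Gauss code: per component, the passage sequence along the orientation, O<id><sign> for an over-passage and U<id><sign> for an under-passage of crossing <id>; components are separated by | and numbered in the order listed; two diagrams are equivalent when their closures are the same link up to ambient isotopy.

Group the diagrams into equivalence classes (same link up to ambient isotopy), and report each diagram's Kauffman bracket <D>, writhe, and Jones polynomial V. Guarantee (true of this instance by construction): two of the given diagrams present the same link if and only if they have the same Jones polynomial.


equivalence classes: {D1, D2} | {D3}
D1 (bracket A^-11 + A^-3 + A^5 - A^9; 13 crossings at w = +1): V = x^(-3/2) - x^(-1/2) - x^(3/2) - x^(7/2)
D2 (bracket A^-11 + A^-3 + A^5 - A^9; 11 crossings at w = +1): V = x^(-3/2) - x^(-1/2) - x^(3/2) - x^(7/2)
V(D3) = -x^(1/2) - x^(5/2)  [11 crossings, <D> = A^-1 + A^7, w = +3]
key observation: V(x) takes 2 values over 3 diagrams, fixing the grouping


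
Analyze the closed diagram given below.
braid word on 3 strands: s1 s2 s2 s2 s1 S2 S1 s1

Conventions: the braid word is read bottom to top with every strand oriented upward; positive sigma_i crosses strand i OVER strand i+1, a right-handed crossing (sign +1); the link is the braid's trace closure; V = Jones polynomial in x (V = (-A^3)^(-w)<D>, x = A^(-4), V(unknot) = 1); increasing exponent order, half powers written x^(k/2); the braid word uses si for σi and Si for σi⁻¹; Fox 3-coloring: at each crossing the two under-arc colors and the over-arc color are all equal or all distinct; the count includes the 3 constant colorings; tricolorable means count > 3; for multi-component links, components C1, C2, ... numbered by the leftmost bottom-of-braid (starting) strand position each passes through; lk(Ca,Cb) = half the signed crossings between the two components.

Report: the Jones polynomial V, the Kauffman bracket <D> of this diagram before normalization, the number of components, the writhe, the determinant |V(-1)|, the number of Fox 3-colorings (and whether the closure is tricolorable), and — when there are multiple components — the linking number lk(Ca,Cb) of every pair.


V(x) = x - x^2 + 2x^3 - x^4 + x^5 - x^6
bracket: -A^-12 + A^-8 - A^-4 + 2 - A^4 + A^8, w = +4
1 component, writhe +4, over 8 crossings
det 7, colorings 3 of 3^8 — not tricolorable
observation: det 7 = |V(-1)|; not divisible by 3, so not tricolorable


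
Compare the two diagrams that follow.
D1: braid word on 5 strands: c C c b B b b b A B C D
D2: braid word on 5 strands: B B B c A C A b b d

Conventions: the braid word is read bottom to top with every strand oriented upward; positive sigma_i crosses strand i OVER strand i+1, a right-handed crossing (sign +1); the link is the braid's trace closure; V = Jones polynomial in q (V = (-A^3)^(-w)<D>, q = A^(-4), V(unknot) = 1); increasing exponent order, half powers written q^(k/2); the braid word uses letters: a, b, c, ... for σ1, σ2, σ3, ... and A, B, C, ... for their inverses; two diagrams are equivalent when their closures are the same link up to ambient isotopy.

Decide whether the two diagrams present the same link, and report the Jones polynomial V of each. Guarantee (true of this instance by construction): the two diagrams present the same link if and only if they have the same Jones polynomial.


same link: no
V(D1) = 1 + q + q^2 + q^3  [12 crossings, <D> = A^-12 + A^-8 + A^-4 + 1, w = 0]
V(D2) = q^-3 + q^-2 + q^-1 + 1  [10 crossings, <D> = A^-6 + A^-2 + A^2 + A^6, w = -2]
insight: 2 values of V(q) split the 2 diagrams


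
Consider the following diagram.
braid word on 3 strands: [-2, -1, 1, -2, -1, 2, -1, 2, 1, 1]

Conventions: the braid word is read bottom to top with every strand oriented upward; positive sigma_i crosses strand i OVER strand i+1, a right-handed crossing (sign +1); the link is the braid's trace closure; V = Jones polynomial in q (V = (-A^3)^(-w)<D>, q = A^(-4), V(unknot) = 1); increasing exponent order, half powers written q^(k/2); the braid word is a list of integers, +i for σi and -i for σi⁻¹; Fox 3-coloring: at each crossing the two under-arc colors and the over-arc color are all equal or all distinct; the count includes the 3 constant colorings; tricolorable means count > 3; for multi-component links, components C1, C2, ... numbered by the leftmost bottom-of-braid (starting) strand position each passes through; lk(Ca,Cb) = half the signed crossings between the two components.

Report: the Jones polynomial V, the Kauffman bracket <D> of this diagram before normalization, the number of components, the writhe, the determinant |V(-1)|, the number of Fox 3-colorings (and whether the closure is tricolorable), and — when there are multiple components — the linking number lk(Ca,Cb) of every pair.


V(q) = -q^-3 + 2q^-2 - 2q^-1 + 3 - 2q + 2q^2 - q^3
bracket: -A^-12 + 2A^-8 - 2A^-4 + 3 - 2A^4 + 2A^8 - A^12, w = 0
1 component, writhe 0, over 10 crossings
det 13, colorings 3 of 3^10 — not tricolorable
observation: w = 0 (over 10 crossings) is diagram-only; (-A^3)^(0) removes it from V


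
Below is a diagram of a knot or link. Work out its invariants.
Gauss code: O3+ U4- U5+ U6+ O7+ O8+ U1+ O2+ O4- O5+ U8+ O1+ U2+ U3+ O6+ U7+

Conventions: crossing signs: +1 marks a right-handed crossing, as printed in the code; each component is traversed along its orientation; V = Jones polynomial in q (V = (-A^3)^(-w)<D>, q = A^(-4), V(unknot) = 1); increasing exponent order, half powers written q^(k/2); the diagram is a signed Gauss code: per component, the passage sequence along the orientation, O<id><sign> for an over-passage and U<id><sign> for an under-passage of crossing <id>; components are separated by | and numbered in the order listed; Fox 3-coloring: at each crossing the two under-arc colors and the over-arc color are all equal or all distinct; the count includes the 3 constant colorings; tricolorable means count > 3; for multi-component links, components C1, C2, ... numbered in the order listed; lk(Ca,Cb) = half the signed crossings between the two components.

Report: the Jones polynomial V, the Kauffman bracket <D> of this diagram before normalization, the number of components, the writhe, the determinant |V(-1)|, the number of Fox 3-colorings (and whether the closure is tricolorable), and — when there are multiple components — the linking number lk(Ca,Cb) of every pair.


V(q) = q^2 + 2q^4 - 2q^5 + q^6 - 2q^7 + q^8
bracket: A^-14 - 2A^-10 + A^-6 - 2A^-2 + 2A^2 + A^10, w = +6
1 component, writhe +6, over 8 crossings
det 9, colorings 27 of 3^8 — tricolorable
observation: the span of V is 6, forcing >= 6 crossings in any diagram


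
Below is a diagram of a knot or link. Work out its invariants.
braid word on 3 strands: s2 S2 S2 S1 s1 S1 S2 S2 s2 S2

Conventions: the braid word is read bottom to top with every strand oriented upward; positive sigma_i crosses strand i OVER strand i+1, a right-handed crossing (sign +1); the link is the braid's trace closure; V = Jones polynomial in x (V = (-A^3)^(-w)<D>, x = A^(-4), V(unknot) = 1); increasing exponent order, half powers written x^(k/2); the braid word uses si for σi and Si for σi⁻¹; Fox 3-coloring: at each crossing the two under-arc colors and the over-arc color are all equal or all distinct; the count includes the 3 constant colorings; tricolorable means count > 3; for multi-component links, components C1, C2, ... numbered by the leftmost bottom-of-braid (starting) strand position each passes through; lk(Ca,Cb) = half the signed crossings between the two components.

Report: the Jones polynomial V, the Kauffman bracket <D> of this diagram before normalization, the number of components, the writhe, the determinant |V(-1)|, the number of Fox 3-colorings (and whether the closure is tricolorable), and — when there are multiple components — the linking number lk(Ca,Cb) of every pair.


V = -x^-4 + x^-3 + x^-1
<D> = A^-8 + 1 - A^4 (w = -4)
1 component over 10 crossings, w = -4
9 Fox colorings among 3^10, |V(-1)| = 3: tricolorable
why: inverse pairs cancel, leaving σ2⁻¹ σ1⁻¹ σ2⁻¹ σ2⁻¹


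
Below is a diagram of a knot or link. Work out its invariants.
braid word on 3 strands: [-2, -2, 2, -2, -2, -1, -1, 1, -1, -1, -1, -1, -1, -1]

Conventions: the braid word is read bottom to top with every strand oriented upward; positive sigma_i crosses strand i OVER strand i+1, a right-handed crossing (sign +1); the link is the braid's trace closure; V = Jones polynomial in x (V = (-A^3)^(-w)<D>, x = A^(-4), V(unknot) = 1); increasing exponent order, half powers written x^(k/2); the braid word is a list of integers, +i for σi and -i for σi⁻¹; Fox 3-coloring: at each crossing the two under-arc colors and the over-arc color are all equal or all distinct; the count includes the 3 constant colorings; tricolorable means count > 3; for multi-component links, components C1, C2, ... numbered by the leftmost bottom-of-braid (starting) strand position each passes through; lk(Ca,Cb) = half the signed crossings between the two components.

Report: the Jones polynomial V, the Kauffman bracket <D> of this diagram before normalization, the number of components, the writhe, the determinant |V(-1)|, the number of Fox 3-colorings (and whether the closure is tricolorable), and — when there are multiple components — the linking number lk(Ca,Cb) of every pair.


Jones polynomial: V(x) = x^-14 - 2x^-13 + 2x^-12 - 3x^-11 + 3x^-10 - 3x^-9 + 2x^-8 - 2x^-7 + 2x^-6 + x^-4
<D> = A^-14 + 2A^-6 - 2A^-2 + 2A^2 - 3A^6 + 3A^10 - 3A^14 + 2A^18 - 2A^22 + A^26; writhe -10
components 1, writhe -10 (14 crossings)
3-colorings: 9 of 3^14, det 21 — tricolorable
note: free reduction leaves σ2⁻¹ σ2⁻¹ σ2⁻¹ σ1⁻¹ σ1⁻¹ σ1⁻¹ σ1⁻¹ σ1⁻¹ σ1⁻¹ σ1⁻¹ of the original 14 letters


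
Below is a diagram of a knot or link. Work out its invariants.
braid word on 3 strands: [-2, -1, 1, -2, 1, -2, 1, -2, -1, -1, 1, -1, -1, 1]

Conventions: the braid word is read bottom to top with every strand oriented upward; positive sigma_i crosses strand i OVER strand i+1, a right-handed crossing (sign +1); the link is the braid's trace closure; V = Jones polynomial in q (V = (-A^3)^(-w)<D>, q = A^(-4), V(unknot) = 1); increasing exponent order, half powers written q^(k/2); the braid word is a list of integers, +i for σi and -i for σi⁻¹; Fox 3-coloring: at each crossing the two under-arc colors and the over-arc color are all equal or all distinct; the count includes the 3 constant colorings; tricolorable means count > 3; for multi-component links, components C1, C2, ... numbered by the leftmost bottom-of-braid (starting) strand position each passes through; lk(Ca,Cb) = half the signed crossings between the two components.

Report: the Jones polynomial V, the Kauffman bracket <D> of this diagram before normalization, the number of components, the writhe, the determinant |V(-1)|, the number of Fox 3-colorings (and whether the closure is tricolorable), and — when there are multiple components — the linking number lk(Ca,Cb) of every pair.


Jones polynomial: V(q) = q^-7 - 2q^-6 + 2q^-5 - 3q^-4 + 3q^-3 - 2q^-2 + 2q^-1
<D> = 2A^-8 - 2A^-4 + 3 - 3A^4 + 2A^8 - 2A^12 + A^16; writhe -4
components 1, writhe -4 (14 crossings)
3-colorings: 9 of 3^14, det 15 — tricolorable
note: det 15 = |V(-1)|; divisible by 3, so tricolorable


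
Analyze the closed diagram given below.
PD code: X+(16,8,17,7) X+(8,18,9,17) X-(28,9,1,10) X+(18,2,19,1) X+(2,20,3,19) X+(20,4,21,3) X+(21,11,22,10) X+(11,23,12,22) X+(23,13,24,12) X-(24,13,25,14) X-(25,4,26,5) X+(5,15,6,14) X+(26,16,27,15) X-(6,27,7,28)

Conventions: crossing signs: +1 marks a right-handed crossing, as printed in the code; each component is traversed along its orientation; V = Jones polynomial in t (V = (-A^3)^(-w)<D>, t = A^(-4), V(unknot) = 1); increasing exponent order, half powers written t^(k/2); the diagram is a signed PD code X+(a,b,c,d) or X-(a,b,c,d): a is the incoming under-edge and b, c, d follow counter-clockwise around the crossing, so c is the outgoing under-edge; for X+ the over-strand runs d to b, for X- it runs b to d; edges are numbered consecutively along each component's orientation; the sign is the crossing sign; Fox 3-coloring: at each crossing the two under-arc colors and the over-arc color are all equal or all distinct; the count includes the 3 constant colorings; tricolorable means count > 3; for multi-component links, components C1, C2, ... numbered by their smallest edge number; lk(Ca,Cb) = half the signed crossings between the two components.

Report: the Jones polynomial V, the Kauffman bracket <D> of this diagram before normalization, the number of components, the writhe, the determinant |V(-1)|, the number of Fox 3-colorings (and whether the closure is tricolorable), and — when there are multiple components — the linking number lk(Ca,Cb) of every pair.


Jones polynomial: V(t) = -t + 4t^2 - 6t^3 + 10t^4 - 12t^5 + 13t^6 - 12t^7 + 9t^8 - 6t^9 + 3t^10 - t^11
<D> = -A^-26 + 3A^-22 - 6A^-18 + 9A^-14 - 12A^-10 + 13A^-6 - 12A^-2 + 10A^2 - 6A^6 + 4A^10 - A^14; writhe +6
components 1, writhe +6 (14 crossings)
3-colorings: 3 of 3^14, det 77 — not tricolorable
note: the span of V is 10, forcing >= 10 crossings in any diagram


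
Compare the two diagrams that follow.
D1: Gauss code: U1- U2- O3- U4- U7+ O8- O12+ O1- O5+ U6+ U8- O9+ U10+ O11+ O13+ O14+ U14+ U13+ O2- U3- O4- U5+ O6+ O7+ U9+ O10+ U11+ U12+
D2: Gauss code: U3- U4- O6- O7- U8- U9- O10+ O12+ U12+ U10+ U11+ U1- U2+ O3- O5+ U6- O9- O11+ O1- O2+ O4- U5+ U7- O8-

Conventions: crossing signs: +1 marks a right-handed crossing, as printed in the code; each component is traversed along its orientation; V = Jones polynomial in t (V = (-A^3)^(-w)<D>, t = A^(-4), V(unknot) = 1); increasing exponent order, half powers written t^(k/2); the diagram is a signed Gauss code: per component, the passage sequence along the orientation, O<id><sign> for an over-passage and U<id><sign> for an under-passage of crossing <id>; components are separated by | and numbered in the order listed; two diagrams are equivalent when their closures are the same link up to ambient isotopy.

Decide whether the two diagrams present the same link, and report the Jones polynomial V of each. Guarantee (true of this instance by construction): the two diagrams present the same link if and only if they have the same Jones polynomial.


equivalent: no
D1 (bracket A^12; 14 crossings at w = +4): V = 1
D2 (bracket A^-2 - A^2 + 2A^6 - A^10 + A^14 - A^18; 12 crossings at w = -2): V = -t^-6 + t^-5 - t^-4 + 2t^-3 - t^-2 + t^-1
key observation: 2 classes among 2 diagrams; unequal V(t) rules out equality


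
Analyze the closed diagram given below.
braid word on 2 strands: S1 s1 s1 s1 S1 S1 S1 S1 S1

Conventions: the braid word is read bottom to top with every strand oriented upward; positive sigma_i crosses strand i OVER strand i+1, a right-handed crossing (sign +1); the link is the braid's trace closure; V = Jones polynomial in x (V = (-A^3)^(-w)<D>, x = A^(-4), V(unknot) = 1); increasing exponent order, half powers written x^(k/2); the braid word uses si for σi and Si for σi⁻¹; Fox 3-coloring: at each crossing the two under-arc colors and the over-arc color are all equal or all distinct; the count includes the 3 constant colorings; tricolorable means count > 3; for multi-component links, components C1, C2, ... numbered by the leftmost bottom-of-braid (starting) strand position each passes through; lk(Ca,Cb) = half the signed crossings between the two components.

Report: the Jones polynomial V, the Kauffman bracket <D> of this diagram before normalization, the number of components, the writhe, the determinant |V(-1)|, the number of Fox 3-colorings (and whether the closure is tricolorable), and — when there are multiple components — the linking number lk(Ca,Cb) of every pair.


Jones polynomial: V(x) = -x^-4 + x^-3 + x^-1
<D> = -A^-5 - A^3 + A^7; writhe -3
components 1, writhe -3 (9 crossings)
3-colorings: 9 of 3^9, det 3 — tricolorable
note: free reduction leaves σ1⁻¹ σ1⁻¹ σ1⁻¹ of the original 9 letters


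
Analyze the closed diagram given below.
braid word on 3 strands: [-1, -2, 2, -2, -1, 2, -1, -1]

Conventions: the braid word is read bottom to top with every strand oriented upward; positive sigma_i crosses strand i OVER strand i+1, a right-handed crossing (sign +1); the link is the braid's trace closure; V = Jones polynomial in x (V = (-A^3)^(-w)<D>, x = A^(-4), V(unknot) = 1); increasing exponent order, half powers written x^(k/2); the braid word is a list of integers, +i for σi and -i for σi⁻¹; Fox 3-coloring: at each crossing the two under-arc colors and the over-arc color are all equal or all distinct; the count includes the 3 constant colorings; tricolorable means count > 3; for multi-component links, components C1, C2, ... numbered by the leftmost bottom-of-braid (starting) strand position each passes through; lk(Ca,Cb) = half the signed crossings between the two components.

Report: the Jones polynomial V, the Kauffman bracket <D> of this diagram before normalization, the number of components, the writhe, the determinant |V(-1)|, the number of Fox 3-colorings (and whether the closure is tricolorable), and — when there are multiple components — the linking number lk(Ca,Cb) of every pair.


Jones polynomial: V(x) = -x^-4 + x^-3 + x^-1
<D> = A^-8 + 1 - A^4; writhe -4
components 1, writhe -4 (8 crossings)
3-colorings: 9 of 3^8, det 3 — tricolorable
note: |V(-1)| = 3: so tricolorable, since 3 divides 3


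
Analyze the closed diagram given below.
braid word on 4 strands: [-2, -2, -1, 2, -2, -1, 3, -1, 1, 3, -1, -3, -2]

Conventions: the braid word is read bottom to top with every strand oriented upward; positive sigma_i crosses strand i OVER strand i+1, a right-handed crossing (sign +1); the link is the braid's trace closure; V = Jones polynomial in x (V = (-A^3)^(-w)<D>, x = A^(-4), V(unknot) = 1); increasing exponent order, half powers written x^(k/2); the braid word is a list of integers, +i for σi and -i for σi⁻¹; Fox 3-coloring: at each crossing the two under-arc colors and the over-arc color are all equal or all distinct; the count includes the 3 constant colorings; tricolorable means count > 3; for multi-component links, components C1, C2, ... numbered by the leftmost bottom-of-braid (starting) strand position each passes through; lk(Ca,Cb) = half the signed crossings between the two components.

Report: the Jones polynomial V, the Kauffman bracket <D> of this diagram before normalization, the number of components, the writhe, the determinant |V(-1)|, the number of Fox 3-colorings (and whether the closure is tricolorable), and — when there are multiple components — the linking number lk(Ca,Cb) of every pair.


Jones polynomial: V(x) = x^-8 - 2x^-7 + x^-6 - 2x^-5 + 2x^-4 + x^-2
<D> = -A^-7 - 2A + 2A^5 - A^9 + 2A^13 - A^17; writhe -5
components 1, writhe -5 (13 crossings)
3-colorings: 27 of 3^13, det 9 — tricolorable
note: w = -5 (over 13 crossings) is diagram-only; (-A^3)^(5) removes it from V


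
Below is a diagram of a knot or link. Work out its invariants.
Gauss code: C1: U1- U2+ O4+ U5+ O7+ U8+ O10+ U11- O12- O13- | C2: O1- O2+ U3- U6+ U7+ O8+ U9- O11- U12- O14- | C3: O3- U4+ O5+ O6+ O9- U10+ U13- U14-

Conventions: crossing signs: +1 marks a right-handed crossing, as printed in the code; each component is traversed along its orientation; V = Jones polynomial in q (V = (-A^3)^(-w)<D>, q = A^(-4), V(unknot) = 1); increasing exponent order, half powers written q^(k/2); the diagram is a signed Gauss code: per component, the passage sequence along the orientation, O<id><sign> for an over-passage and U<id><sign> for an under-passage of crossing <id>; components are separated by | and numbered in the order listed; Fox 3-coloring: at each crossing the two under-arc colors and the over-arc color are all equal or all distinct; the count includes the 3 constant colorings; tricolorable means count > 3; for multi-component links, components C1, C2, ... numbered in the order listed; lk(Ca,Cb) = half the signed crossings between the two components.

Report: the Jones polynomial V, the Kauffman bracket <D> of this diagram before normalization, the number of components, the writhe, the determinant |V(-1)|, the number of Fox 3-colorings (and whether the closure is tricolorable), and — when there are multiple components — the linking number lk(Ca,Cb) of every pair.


V = q^-2 + 2 + q^2
<D> = A^-8 + 2 + A^8 (w = 0)
3 components over 14 crossings, w = 0
lk(C1,C2): 0
lk(C1,C3) = +1
linking number lk(C2,C3) = -1
3 Fox colorings among 3^14, |V(-1)| = 4: not tricolorable
why: w = 0 shifts under R1 moves; the (-A^3)^(0) factor cancels that in V


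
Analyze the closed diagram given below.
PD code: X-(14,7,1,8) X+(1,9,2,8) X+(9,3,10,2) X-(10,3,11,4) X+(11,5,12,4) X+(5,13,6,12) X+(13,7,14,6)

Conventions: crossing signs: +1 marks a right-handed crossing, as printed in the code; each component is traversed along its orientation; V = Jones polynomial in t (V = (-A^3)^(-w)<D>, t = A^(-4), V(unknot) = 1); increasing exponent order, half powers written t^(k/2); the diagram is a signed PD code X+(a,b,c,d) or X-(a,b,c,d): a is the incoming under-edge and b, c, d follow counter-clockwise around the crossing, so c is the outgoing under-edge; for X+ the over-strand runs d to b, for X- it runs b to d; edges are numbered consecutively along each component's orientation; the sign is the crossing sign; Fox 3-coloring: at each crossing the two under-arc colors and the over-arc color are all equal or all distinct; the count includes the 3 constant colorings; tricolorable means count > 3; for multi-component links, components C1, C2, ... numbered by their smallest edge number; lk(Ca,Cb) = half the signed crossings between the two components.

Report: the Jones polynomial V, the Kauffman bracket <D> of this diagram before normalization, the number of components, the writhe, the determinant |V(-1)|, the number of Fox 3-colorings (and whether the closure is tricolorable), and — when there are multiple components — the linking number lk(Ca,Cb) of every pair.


Jones polynomial: V(t) = t + t^3 - t^4
<D> = A^-7 - A^-3 - A^5; writhe +3
components 1, writhe +3 (7 crossings)
3-colorings: 9 of 3^7, det 3 — tricolorable
note: w = +3 (over 7 crossings) is diagram-only; (-A^3)^(-3) removes it from V


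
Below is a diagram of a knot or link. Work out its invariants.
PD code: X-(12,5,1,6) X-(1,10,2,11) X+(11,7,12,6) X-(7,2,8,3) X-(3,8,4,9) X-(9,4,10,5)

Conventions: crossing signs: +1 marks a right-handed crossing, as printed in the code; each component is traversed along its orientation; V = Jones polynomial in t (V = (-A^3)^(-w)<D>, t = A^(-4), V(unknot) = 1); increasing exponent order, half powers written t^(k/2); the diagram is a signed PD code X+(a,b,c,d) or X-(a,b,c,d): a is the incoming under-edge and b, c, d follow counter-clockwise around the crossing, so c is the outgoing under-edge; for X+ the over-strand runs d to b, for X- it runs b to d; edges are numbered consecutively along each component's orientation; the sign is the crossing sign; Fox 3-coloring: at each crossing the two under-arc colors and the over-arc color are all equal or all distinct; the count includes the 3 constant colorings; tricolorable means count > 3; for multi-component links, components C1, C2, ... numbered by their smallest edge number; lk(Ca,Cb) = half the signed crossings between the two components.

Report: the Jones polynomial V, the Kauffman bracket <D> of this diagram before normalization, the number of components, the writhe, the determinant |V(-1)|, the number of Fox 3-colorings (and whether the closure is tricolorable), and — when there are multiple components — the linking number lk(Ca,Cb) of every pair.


V = -t^-4 + t^-3 + t^-1
<D> = A^-8 + 1 - A^4 (w = -4)
1 component over 6 crossings, w = -4
9 Fox colorings among 3^6, |V(-1)| = 3: tricolorable
why: w = -4 shifts under R1 moves; the (-A^3)^(4) factor cancels that in V


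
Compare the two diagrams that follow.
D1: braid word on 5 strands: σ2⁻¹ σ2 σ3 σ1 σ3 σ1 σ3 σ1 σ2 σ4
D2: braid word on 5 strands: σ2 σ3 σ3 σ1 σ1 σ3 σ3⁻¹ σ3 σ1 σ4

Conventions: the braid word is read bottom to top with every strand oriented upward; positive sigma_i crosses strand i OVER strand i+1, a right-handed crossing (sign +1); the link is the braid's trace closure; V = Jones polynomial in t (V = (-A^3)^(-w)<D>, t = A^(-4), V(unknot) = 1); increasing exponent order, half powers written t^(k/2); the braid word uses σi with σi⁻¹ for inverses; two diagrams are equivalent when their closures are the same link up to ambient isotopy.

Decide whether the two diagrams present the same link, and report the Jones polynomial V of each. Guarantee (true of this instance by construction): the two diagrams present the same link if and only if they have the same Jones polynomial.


equivalent: yes
V(D1) = t^2 + 2t^4 - 2t^5 + t^6 - 2t^7 + t^8  (w +8, c 10, <D> = A^-8 - 2A^-4 + 1 - 2A^4 + 2A^8 + A^16)
V(D2) = t^2 + 2t^4 - 2t^5 + t^6 - 2t^7 + t^8  (w +8, c 10, <D> = A^-8 - 2A^-4 + 1 - 2A^4 + 2A^8 + A^16)
why: from 10 to 10 crossings by R-moves: one link, two diagrams


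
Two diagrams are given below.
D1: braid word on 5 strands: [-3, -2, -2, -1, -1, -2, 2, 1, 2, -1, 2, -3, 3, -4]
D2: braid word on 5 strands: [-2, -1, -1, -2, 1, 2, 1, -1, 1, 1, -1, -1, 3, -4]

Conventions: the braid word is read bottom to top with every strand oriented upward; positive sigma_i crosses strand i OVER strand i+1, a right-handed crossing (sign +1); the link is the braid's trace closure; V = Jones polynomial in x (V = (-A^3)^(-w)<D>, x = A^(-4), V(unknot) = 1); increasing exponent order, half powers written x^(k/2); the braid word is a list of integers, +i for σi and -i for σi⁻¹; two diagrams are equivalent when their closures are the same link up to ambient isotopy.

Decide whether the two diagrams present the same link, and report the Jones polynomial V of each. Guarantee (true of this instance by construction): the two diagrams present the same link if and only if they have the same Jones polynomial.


same link: yes
V(D1) = 1  [14 crossings, <D> = A^-12, w = -4]
D2 (bracket A^-6; 14 crossings at w = -2): V = 1
note: from 14 to 14 crossings by R-moves: one link, two diagrams


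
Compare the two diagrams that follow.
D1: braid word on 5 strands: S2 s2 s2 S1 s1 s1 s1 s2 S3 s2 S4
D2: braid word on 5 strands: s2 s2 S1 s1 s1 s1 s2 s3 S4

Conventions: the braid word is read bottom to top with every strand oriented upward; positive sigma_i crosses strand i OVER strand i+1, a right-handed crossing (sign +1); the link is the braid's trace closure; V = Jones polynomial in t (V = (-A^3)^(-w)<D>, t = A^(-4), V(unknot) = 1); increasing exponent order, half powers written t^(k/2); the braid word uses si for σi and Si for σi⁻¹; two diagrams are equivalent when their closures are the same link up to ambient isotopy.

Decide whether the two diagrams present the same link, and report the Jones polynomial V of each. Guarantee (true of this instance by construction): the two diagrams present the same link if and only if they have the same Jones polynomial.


equivalent: yes
V(D1) = -t^(3/2) - 2t^(7/2) + t^(9/2) - t^(11/2) + t^(13/2)  (w +3, c 11, <D> = -A^-17 + A^-13 - A^-9 + 2A^-5 + A^3)
D2 (bracket -A^-11 + A^-7 - A^-3 + 2A + A^9; 9 crossings at w = +5): V = -t^(3/2) - 2t^(7/2) + t^(9/2) - t^(11/2) + t^(13/2)
why: one V(t) for all 2 diagrams — one class (guaranteed)


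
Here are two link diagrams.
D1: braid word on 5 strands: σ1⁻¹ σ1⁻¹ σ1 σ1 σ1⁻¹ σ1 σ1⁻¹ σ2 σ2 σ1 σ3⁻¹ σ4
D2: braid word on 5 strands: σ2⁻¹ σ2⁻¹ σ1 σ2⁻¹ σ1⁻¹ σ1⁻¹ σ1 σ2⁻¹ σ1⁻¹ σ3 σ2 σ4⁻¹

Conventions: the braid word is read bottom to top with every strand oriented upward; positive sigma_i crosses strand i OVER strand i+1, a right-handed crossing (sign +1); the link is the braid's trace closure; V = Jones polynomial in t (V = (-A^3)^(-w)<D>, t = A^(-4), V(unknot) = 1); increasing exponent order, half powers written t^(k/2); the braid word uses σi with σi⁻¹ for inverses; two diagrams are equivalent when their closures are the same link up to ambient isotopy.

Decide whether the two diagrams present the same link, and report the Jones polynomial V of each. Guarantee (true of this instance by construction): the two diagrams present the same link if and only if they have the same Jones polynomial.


same link: no
V(D1) = 1 + t + t^2 + t^3  [12 crossings, <D> = A^-6 + A^-2 + A^2 + A^6, w = +2]
D2 (bracket A^-8 + 2 + A^8; 12 crossings at w = -4): V = t^-5 + 2t^-3 + t^-1
note: comparing 2 Jones polynomials yields 2 groups


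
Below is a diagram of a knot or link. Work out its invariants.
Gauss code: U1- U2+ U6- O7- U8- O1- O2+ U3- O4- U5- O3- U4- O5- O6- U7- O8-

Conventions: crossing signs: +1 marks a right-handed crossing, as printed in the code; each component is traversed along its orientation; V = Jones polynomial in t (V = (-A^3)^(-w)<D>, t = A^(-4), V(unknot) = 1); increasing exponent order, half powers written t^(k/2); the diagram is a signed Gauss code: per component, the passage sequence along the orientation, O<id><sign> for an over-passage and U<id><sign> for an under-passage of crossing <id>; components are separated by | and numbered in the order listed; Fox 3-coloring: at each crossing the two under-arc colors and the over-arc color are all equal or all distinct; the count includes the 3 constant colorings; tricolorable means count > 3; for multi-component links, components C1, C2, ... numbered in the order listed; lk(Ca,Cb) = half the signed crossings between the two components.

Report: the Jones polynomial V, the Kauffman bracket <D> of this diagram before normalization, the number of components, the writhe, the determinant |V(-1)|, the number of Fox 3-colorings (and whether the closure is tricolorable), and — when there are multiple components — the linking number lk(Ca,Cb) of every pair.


V = t^-8 - 2t^-7 + t^-6 - 2t^-5 + 2t^-4 + t^-2
<D> = A^-10 + 2A^-2 - 2A^2 + A^6 - 2A^10 + A^14 (w = -6)
1 component over 8 crossings, w = -6
27 Fox colorings among 3^8, |V(-1)| = 9: tricolorable
why: the span of V is 6, forcing >= 6 crossings in any diagram


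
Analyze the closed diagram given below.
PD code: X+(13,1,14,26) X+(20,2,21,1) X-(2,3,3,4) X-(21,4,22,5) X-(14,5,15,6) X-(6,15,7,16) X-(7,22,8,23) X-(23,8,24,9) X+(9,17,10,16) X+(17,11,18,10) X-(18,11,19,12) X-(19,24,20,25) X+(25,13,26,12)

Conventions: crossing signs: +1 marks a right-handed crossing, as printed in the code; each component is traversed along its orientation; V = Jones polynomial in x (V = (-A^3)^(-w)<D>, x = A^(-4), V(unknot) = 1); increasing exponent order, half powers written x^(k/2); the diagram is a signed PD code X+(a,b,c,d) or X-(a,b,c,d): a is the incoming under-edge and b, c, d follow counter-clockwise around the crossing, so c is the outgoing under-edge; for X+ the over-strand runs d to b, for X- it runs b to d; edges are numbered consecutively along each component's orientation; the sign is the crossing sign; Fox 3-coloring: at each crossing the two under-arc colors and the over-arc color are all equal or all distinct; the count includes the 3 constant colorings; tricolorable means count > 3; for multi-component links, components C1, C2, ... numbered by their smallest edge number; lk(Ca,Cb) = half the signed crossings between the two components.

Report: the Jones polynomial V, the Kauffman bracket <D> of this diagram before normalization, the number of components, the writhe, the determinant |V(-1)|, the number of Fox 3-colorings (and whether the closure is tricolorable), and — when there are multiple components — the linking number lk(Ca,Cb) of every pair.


V = -x^-4 + x^-3 + x^-1
<D> = -A^-5 - A^3 + A^7 (w = -3)
1 component over 13 crossings, w = -3
9 Fox colorings among 3^13, |V(-1)| = 3: tricolorable
why: V spans 3 powers of x: at least 3 crossings in any diagram
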